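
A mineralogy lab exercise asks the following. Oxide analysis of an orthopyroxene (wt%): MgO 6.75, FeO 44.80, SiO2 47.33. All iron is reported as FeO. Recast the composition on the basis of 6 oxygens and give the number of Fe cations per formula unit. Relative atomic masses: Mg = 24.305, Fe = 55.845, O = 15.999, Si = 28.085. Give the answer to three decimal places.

MgO (M=40.304): mol = 0.16748; Mg = 0.16748, O = 0.16748.
FeO (M=71.844): mol = 0.62357; Fe = 0.62357, O = 0.62357.
SiO2 (M=60.083): mol = 0.78774; Si = 0.78774, O = 1.57548.
ΣO = 2.36653; factor = 6/ΣO = 2.53536.
Fe apfu = 0.62357 × 2.53536 = 1.581.

1.581 Fe apfu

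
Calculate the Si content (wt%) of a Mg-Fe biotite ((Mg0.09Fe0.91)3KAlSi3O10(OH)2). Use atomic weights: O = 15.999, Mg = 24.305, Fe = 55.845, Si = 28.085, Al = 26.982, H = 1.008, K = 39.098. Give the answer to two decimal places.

M((Mg0.09Fe0.91)3KAlSi3O10(OH)2) = 503.358 g/mol.
Si contributes 3 × 28.085 = 84.255 g per mole.
84.255/503.358 = 0.1674 → 16.74%.

16.74 wt%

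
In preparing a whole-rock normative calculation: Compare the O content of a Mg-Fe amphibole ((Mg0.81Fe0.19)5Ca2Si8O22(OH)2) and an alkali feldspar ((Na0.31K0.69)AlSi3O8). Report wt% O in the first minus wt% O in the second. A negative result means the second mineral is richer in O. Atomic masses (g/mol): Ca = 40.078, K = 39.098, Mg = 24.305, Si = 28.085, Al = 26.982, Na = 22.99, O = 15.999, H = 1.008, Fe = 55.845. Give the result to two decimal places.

-1.24 percentage points

M((Mg0.81Fe0.19)5Ca2Si8O22(OH)2) = 842.316 g/mol, so wt% O = 383.976/842.316 × 100 = 45.59%.
M((Na0.31K0.69)AlSi3O8) = 273.334 g/mol, so wt% O = 127.992/273.334 × 100 = 46.83%.
45.59 − 46.83 = -1.24 pp.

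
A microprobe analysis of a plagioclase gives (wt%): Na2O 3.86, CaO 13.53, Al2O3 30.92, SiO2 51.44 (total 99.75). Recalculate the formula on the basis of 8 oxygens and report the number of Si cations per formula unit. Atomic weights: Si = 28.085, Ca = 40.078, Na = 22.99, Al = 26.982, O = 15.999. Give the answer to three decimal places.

Na2O (M=61.979): mol = 0.06228; Na = 0.12456, O = 0.06228.
CaO (M=56.077): mol = 0.24128; Ca = 0.24128, O = 0.24128.
Al2O3 (M=101.961): mol = 0.30325; Al = 0.60650, O = 0.90975.
SiO2 (M=60.083): mol = 0.85615; Si = 0.85615, O = 1.71230.
ΣO = 2.92561; factor = 8/ΣO = 2.73447.
Si apfu = 0.85615 × 2.73447 = 2.341.

2.341 Si apfu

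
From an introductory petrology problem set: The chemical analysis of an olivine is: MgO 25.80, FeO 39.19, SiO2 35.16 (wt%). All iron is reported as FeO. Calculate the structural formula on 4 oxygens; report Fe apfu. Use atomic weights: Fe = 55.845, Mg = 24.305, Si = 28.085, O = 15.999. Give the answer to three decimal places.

MgO: 25.80/40.304 = 0.64013 mol → 0.64013 mol Mg, 0.64013 mol O.
FeO: 39.19/71.844 = 0.54549 mol → 0.54549 mol Fe, 0.54549 mol O.
SiO2: 35.16/60.083 = 0.58519 mol → 0.58519 mol Si, 1.17038 mol O.
Total oxygen = 2.35600 mol. Normalization factor = 4/2.35600 = 1.69779.
Fe per 4 O = 0.54549 × 1.69779 = 0.926.

0.926 Fe apfu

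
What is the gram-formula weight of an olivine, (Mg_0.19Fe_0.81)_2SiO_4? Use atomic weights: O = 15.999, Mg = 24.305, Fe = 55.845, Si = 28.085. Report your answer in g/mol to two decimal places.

191.79 g/mol

M = 0.38*24.305 + 1.62*55.845 + 1*28.085 + 4*15.999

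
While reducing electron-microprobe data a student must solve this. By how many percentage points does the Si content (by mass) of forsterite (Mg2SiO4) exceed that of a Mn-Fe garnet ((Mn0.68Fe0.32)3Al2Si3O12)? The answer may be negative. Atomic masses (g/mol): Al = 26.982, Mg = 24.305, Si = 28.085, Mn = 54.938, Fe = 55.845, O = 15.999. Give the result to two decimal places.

Si in Mg2SiO4: molar mass 140.691 g/mol; 1×28.085 = 28.085 g → 19.96 wt%.
Si in (Mn0.68Fe0.32)3Al2Si3O12: molar mass 495.892 g/mol; 3×28.085 = 84.255 g → 16.99 wt%.
Difference = 19.96 − 16.99 = 2.97 percentage points.

2.97 percentage points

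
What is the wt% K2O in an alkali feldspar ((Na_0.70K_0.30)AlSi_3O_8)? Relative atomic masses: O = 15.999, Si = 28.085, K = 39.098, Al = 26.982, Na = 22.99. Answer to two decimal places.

M((Na_0.70K_0.30)AlSi_3O_8) = 267.051 g/mol; M(K2O) = 94.195 g/mol.
Moles K2O per formula unit = 0.30 K ÷ 2 = 0.1500.
K2O fraction = (0.1500 × 94.195) / 267.051 = 14.129/267.051 = 0.0529.

5.29 wt%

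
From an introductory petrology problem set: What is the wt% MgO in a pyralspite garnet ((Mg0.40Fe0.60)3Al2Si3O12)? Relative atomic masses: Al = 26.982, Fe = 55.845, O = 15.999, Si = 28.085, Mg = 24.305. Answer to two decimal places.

Molar mass of (Mg0.40Fe0.60)3Al2Si3O12 = 1.20·24.305 + 1.80·55.845 + 2·26.982 + 3·28.085 + 12·15.999 = 459.894 g/mol.
Each formula unit contains 1.20 Mg, equivalent to 1.20/1 = 1.2000 mol MgO.
M(MgO) = 1×24.305 + 1×15.999 = 40.304 g/mol.
Mass of MgO per formula unit = 1.2000 × 40.304 = 48.365 g.
MgO wt% = 48.365 / 459.894 × 100 = 10.52%.

10.52 wt%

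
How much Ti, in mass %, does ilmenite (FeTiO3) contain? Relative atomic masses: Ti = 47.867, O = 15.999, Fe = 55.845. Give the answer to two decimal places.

31.55 mass %

Molar mass of FeTiO3: 1·55.845 + 1·47.867 + 3·15.999 = 151.709 g/mol.
Mass of Ti per formula unit: 1 × 47.867 = 47.867 g.
Weight fraction Ti = 47.867 / 151.709 = 0.3155.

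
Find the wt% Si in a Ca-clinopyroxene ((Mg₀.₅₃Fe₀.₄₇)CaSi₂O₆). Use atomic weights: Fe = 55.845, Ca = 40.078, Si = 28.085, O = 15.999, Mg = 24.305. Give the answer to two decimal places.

Molar mass of (Mg₀.₅₃Fe₀.₄₇)CaSi₂O₆: 0.53×24.305 + 0.47×55.845 + 1×40.078 + 2×28.085 + 6×15.999 = 231.371 g/mol.
Mass of Si per formula unit: 2 × 28.085 = 56.170 g.
Weight fraction Si = 56.170 / 231.371 = 0.2428.

24.28 weight percent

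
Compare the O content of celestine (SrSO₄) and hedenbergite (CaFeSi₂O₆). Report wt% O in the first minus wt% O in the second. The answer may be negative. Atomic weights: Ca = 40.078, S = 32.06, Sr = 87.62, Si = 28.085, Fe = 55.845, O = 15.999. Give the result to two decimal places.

First mineral: 63.996 g O in 183.676 g formula = 34.84 wt% O.
Second mineral: 95.994 g O in 248.087 g formula = 38.69 wt% O.
34.84% − 38.69% gives a difference of -3.85 percentage points.

-3.85 percentage points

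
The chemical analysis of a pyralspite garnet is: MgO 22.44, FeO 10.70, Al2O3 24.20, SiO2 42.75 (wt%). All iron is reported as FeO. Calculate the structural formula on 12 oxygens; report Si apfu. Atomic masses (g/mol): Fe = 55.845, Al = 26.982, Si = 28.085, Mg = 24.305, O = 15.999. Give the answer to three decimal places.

3.006 Si apfu

MgO (M=40.304): mol = 0.55677; Mg = 0.55677, O = 0.55677.
FeO (M=71.844): mol = 0.14893; Fe = 0.14893, O = 0.14893.
Al2O3 (M=101.961): mol = 0.23735; Al = 0.47470, O = 0.71205.
SiO2 (M=60.083): mol = 0.71152; Si = 0.71152, O = 1.42304.
ΣO = 2.84079; factor = 12/ΣO = 4.22418.
Si apfu = 0.71152 × 4.22418 = 3.006.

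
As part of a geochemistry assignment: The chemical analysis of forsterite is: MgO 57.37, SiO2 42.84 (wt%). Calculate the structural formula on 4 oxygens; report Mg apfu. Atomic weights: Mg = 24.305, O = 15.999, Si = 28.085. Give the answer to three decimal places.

1.998 Mg apfu

57.37 wt% MgO ÷ 40.304 g/mol = 1.42343 mol, giving 1.42343 Mg and 1.42343 O.
42.84 wt% SiO2 ÷ 60.083 g/mol = 0.71301 mol, giving 0.71301 Si and 1.42602 O.
Oxygen sums to 2.84945; scaling by 4/2.84945 = 1.40378 puts the formula on 4 O.
Mg: 1.42343 × 1.40378 = 1.998 atoms per formula unit.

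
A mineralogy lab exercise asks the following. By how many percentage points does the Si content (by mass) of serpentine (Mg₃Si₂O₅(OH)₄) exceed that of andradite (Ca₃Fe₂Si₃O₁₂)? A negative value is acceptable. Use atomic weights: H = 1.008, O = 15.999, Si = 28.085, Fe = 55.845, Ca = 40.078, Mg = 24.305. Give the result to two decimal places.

First mineral: 56.170 g Si in 277.108 g formula = 20.27 wt% Si.
Second mineral: 84.255 g Si in 508.167 g formula = 16.58 wt% Si.
20.27% − 16.58% gives a difference of 3.69 percentage points.

3.69 percentage points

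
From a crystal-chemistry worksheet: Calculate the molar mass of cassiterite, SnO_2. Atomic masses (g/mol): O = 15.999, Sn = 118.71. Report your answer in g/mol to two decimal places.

Sn: 1 × 118.71 = 118.7100
O: 2 × 15.999 = 31.9980
Summing the contributions gives the formula mass.

150.71 g/mol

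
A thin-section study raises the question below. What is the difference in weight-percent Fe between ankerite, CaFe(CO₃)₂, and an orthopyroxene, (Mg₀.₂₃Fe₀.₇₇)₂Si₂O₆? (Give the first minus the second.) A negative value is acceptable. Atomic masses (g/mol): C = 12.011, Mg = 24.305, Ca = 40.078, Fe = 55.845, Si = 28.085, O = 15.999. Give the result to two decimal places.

First mineral: 55.845 g Fe in 215.939 g formula = 25.86 wt% Fe.
Second mineral: 86.001 g Fe in 249.346 g formula = 34.49 wt% Fe.
25.86% − 34.49% gives a difference of -8.63 percentage points.

-8.63 percentage points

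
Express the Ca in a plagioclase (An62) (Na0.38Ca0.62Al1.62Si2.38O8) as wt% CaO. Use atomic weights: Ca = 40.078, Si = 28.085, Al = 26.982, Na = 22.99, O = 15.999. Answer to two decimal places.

12.78 wt%

M(Na0.38Ca0.62Al1.62Si2.38O8) = 272.130 g/mol; M(CaO) = 56.077 g/mol.
Moles CaO per formula unit = 0.62 Ca ÷ 1 = 0.6200.
CaO fraction = (0.6200 × 56.077) / 272.130 = 34.768/272.130 = 0.1278.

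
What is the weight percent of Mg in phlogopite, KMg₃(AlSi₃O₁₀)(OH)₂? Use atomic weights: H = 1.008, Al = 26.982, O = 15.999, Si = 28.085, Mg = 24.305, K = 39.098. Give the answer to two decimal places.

17.47 wt%

M(KMg₃(AlSi₃O₁₀)(OH)₂) = 417.254 g/mol.
Mg contributes 3 × 24.305 = 72.915 g per mole.
72.915/417.254 = 0.1747 → 17.47%.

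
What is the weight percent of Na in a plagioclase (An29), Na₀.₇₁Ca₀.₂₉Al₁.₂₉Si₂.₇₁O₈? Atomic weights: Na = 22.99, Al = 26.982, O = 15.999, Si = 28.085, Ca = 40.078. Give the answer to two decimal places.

6.12 mass %

Formula mass = 0.71·22.99 + 0.29·40.078 + 1.29·26.982 + 2.71·28.085 + 8·15.999 = 266.855 g/mol, of which 16.323 g is Na.
So Na makes up 16.323/266.855 = 0.0612 of the mass, i.e. 6.12%.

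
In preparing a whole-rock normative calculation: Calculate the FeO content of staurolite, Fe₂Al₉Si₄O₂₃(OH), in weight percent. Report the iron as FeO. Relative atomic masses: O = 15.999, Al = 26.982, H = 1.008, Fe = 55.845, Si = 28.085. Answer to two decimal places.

Molar mass of Fe₂Al₉Si₄O₂₃(OH) = 2*55.845 + 9*26.982 + 4*28.085 + 24*15.999 + 1*1.008 = 851.852 g/mol.
Each formula unit contains 2 Fe, equivalent to 2/1 = 2.0000 mol FeO.
M(FeO) = 1×55.845 + 1×15.999 = 71.844 g/mol.
Mass of FeO per formula unit = 2.0000 × 71.844 = 143.688 g.
FeO wt% = 143.688 / 851.852 × 100 = 16.87%.

16.87 wt%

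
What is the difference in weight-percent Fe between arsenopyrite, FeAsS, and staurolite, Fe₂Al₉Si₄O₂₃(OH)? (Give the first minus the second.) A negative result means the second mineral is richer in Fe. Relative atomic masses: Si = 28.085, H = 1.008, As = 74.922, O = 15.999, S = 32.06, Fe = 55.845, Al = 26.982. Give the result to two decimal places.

21.19 percentage points

Fe in FeAsS: molar mass 162.827 g/mol; 1×55.845 = 55.845 g → 34.30 wt%.
Fe in Fe₂Al₉Si₄O₂₃(OH): molar mass 851.852 g/mol; 2×55.845 = 111.690 g → 13.11 wt%.
Difference = 34.30 − 13.11 = 21.19 percentage points.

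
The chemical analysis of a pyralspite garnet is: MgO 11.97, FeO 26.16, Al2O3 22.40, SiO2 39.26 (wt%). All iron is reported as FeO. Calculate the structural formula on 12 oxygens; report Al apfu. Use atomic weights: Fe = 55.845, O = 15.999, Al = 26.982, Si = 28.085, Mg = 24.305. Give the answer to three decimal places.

2.007 Al apfu

11.97 wt% MgO ÷ 40.304 g/mol = 0.29699 mol, giving 0.29699 Mg and 0.29699 O.
26.16 wt% FeO ÷ 71.844 g/mol = 0.36412 mol, giving 0.36412 Fe and 0.36412 O.
22.40 wt% Al2O3 ÷ 101.961 g/mol = 0.21969 mol, giving 0.43938 Al and 0.65907 O.
39.26 wt% SiO2 ÷ 60.083 g/mol = 0.65343 mol, giving 0.65343 Si and 1.30686 O.
Oxygen sums to 2.62704; scaling by 12/2.62704 = 4.56788 puts the formula on 12 O.
Al: 0.43938 × 4.56788 = 2.007 atoms per formula unit.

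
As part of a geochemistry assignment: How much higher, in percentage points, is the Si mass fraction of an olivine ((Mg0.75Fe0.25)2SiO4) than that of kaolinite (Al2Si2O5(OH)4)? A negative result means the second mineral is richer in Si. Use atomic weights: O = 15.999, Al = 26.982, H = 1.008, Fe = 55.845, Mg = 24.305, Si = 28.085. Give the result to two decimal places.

-3.81 percentage points

Si in (Mg0.75Fe0.25)2SiO4: molar mass 156.461 g/mol; 1×28.085 = 28.085 g → 17.95 wt%.
Si in Al2Si2O5(OH)4: molar mass 258.157 g/mol; 2×28.085 = 56.170 g → 21.76 wt%.
Difference = 17.95 − 21.76 = -3.81 percentage points.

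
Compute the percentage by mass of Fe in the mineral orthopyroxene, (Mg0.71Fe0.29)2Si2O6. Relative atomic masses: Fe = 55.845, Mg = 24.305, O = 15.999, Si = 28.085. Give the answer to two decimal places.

14.79 weight percent

Formula mass = 1.42·24.305 + 0.58·55.845 + 2·28.085 + 6·15.999 = 219.067 g/mol, of which 32.390 g is Fe.
So Fe makes up 32.390/219.067 = 0.1479 of the mass, i.e. 14.79%.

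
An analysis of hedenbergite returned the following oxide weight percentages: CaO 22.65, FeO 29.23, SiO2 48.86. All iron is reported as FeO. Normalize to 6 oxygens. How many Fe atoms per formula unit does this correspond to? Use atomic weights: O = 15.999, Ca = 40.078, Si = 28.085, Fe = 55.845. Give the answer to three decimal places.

CaO (M=56.077): mol = 0.40391; Ca = 0.40391, O = 0.40391.
FeO (M=71.844): mol = 0.40685; Fe = 0.40685, O = 0.40685.
SiO2 (M=60.083): mol = 0.81321; Si = 0.81321, O = 1.62642.
ΣO = 2.43718; factor = 6/ΣO = 2.46186.
Fe apfu = 0.40685 × 2.46186 = 1.002.

1.002 Fe apfu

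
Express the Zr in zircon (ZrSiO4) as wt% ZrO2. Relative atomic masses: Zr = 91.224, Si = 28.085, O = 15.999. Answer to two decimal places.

Molar mass of ZrSiO4 = 1×91.224 + 1×28.085 + 4×15.999 = 183.305 g/mol.
Each formula unit contains 1 Zr, equivalent to 1/1 = 1.0000 mol ZrO2.
M(ZrO2) = 1×91.224 + 2×15.999 = 123.222 g/mol.
Mass of ZrO2 per formula unit = 1.0000 × 123.222 = 123.222 g.
ZrO2 wt% = 123.222 / 183.305 × 100 = 67.22%.

67.22 wt%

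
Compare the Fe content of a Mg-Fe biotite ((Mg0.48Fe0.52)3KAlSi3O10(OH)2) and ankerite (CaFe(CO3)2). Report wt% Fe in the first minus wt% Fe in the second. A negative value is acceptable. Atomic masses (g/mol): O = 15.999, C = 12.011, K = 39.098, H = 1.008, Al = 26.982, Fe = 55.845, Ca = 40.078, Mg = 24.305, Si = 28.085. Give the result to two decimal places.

Fe in (Mg0.48Fe0.52)3KAlSi3O10(OH)2: molar mass 466.456 g/mol; 1.56×55.845 = 87.118 g → 18.68 wt%.
Fe in CaFe(CO3)2: molar mass 215.939 g/mol; 1×55.845 = 55.845 g → 25.86 wt%.
Difference = 18.68 − 25.86 = -7.18 percentage points.

-7.18 percentage points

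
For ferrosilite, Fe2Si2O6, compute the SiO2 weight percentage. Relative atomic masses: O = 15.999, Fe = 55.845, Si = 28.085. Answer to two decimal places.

M(Fe2Si2O6) = 263.854 g/mol; M(SiO2) = 60.083 g/mol.
Moles SiO2 per formula unit = 2 Si ÷ 1 = 2.0000.
SiO2 fraction = (2.0000 × 60.083) / 263.854 = 120.166/263.854 = 0.4554.

45.54 wt%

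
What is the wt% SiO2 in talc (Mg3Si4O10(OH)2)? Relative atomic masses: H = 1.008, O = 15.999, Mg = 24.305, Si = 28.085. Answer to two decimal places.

Formula mass = 379.259 g/mol.
4 Si → 4.0000 mol SiO2 per formula unit; M(SiO2) = 60.083, so SiO2 mass = 240.332 g.
240.332/379.259 × 100 = 63.37 wt%.

63.37 wt%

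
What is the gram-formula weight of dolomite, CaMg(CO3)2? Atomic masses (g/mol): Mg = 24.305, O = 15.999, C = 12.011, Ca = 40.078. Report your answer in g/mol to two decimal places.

184.40 g/mol

Ca: 1 × 40.078 = 40.0780
Mg: 1 × 24.305 = 24.3050
C: 2 × 12.011 = 24.0220
O: 6 × 15.999 = 95.9940
Summing the contributions gives the formula mass.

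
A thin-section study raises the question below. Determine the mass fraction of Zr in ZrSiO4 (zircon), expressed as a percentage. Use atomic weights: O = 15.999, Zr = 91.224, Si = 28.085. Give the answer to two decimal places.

Molar mass of ZrSiO4: 1×91.224 + 1×28.085 + 4×15.999 = 183.305 g/mol.
Mass of Zr per formula unit: 1 × 91.224 = 91.224 g.
Weight fraction Zr = 91.224 / 183.305 = 0.4977.

49.77 weight percent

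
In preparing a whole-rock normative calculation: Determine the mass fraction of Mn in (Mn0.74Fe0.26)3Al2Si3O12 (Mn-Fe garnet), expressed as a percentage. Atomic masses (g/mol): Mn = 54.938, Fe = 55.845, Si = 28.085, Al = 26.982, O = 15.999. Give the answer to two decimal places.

M((Mn0.74Fe0.26)3Al2Si3O12) = 495.728 g/mol.
Mn contributes 2.22 × 54.938 = 121.962 g per mole.
121.962/495.728 = 0.2460 → 24.60%.

24.60 wt%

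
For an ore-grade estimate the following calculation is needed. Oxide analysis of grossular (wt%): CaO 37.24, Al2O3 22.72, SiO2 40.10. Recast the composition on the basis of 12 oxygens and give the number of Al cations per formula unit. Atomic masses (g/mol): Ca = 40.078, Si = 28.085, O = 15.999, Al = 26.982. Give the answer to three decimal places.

CaO (M=56.077): mol = 0.66409; Ca = 0.66409, O = 0.66409.
Al2O3 (M=101.961): mol = 0.22283; Al = 0.44566, O = 0.66849.
SiO2 (M=60.083): mol = 0.66741; Si = 0.66741, O = 1.33482.
ΣO = 2.66740; factor = 12/ΣO = 4.49876.
Al apfu = 0.44566 × 4.49876 = 2.005.

2.005 Al apfu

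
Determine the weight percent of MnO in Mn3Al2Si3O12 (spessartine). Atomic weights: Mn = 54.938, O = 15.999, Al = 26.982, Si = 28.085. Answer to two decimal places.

M(Mn3Al2Si3O12) = 495.021 g/mol; M(MnO) = 70.937 g/mol.
Moles MnO per formula unit = 3 Mn ÷ 1 = 3.0000.
MnO fraction = (3.0000 × 70.937) / 495.021 = 212.811/495.021 = 0.4299.

42.99 wt%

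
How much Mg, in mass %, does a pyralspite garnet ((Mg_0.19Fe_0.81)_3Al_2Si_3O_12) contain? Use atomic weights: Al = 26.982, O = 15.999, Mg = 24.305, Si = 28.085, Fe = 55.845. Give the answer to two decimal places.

Molar mass of (Mg_0.19Fe_0.81)_3Al_2Si_3O_12: 0.57*24.305 + 2.43*55.845 + 2*26.982 + 3*28.085 + 12*15.999 = 479.764 g/mol.
Mass of Mg per formula unit: 0.57 × 24.305 = 13.854 g.
Weight fraction Mg = 13.854 / 479.764 = 0.0289.

2.89 mass %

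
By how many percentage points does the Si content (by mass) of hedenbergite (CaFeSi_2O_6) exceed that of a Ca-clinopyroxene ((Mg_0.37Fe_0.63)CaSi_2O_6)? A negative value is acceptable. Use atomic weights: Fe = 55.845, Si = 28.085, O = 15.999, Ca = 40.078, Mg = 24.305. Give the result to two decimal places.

First mineral: 56.170 g Si in 248.087 g formula = 22.64 wt% Si.
Second mineral: 56.170 g Si in 236.417 g formula = 23.76 wt% Si.
22.64% − 23.76% gives a difference of -1.12 percentage points.

-1.12 percentage points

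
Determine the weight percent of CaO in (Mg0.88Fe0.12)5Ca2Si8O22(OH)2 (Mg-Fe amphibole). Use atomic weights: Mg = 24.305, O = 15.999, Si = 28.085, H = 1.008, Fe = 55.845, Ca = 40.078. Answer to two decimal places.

Molar mass of (Mg0.88Fe0.12)5Ca2Si8O22(OH)2 = 4.40*24.305 + 0.60*55.845 + 2*40.078 + 8*28.085 + 24*15.999 + 2*1.008 = 831.277 g/mol.
Each formula unit contains 2 Ca, equivalent to 2/1 = 2.0000 mol CaO.
M(CaO) = 1×40.078 + 1×15.999 = 56.077 g/mol.
Mass of CaO per formula unit = 2.0000 × 56.077 = 112.154 g.
CaO wt% = 112.154 / 831.277 × 100 = 13.49%.

13.49 wt%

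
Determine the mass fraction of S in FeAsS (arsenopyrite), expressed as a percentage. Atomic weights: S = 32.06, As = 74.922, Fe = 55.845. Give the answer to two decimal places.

19.69 wt%

Molar mass of FeAsS: 1*55.845 + 1*74.922 + 1*32.06 = 162.827 g/mol.
Mass of S per formula unit: 1 × 32.06 = 32.060 g.
Weight fraction S = 32.060 / 162.827 = 0.1969.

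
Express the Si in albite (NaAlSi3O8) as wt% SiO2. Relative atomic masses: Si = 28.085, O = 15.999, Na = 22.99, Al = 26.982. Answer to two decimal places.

68.74 wt%

M(NaAlSi3O8) = 262.219 g/mol; M(SiO2) = 60.083 g/mol.
Moles SiO2 per formula unit = 3 Si ÷ 1 = 3.0000.
SiO2 fraction = (3.0000 × 60.083) / 262.219 = 180.249/262.219 = 0.6874.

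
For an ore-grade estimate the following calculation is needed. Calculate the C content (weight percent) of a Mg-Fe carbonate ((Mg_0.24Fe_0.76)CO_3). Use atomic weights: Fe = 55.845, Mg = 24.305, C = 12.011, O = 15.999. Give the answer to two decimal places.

Molar mass of (Mg_0.24Fe_0.76)CO_3: 0.24*24.305 + 0.76*55.845 + 1*12.011 + 3*15.999 = 108.283 g/mol.
Mass of C per formula unit: 1 × 12.011 = 12.011 g.
Weight fraction C = 12.011 / 108.283 = 0.1109.

11.09 weight percent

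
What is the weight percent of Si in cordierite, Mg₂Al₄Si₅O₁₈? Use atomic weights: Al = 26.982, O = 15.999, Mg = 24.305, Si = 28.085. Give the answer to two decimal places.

24.01 mass %

Molar mass of Mg₂Al₄Si₅O₁₈: 2*24.305 + 4*26.982 + 5*28.085 + 18*15.999 = 584.945 g/mol.
Mass of Si per formula unit: 5 × 28.085 = 140.425 g.
Weight fraction Si = 140.425 / 584.945 = 0.2401.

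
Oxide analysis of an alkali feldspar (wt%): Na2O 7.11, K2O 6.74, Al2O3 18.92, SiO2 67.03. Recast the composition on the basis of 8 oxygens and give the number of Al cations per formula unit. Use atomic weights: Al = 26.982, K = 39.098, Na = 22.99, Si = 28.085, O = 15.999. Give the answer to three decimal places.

7.11 wt% Na2O ÷ 61.979 g/mol = 0.11472 mol, giving 0.22944 Na and 0.11472 O.
6.74 wt% K2O ÷ 94.195 g/mol = 0.07155 mol, giving 0.14310 K and 0.07155 O.
18.92 wt% Al2O3 ÷ 101.961 g/mol = 0.18556 mol, giving 0.37112 Al and 0.55668 O.
67.03 wt% SiO2 ÷ 60.083 g/mol = 1.11562 mol, giving 1.11562 Si and 2.23124 O.
Oxygen sums to 2.97419; scaling by 8/2.97419 = 2.68981 puts the formula on 8 O.
Al: 0.37112 × 2.68981 = 0.998 atoms per formula unit.

0.998 Al apfu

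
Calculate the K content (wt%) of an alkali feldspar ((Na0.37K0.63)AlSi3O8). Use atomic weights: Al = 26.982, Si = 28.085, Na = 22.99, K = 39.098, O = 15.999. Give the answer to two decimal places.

9.04 wt%

Molar mass of (Na0.37K0.63)AlSi3O8: 0.37*22.99 + 0.63*39.098 + 1*26.982 + 3*28.085 + 8*15.999 = 272.367 g/mol.
Mass of K per formula unit: 0.63 × 39.098 = 24.632 g.
Weight fraction K = 24.632 / 272.367 = 0.0904.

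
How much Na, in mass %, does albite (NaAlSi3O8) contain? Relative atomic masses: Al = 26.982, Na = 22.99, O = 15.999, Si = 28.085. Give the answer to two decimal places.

M(NaAlSi3O8) = 262.219 g/mol.
Na contributes 1 × 22.99 = 22.990 g per mole.
22.990/262.219 = 0.0877 → 8.77%.

8.77 mass %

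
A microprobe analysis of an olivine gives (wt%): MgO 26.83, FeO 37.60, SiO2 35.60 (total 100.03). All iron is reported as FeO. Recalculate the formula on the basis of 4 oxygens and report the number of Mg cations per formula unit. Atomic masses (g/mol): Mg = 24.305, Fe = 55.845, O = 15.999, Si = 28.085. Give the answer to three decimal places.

MgO (M=40.304): mol = 0.66569; Mg = 0.66569, O = 0.66569.
FeO (M=71.844): mol = 0.52336; Fe = 0.52336, O = 0.52336.
SiO2 (M=60.083): mol = 0.59251; Si = 0.59251, O = 1.18502.
ΣO = 2.37407; factor = 4/ΣO = 1.68487.
Mg apfu = 0.66569 × 1.68487 = 1.122.

1.122 Mg apfu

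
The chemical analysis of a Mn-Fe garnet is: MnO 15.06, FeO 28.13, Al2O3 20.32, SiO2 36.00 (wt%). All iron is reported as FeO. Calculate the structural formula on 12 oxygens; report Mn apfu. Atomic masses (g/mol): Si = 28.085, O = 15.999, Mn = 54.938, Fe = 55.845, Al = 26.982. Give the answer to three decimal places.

MnO (M=70.937): mol = 0.21230; Mn = 0.21230, O = 0.21230.
FeO (M=71.844): mol = 0.39154; Fe = 0.39154, O = 0.39154.
Al2O3 (M=101.961): mol = 0.19929; Al = 0.39858, O = 0.59787.
SiO2 (M=60.083): mol = 0.59917; Si = 0.59917, O = 1.19834.
ΣO = 2.40005; factor = 12/ΣO = 4.99990.
Mn apfu = 0.21230 × 4.99990 = 1.061.

1.061 Mn apfu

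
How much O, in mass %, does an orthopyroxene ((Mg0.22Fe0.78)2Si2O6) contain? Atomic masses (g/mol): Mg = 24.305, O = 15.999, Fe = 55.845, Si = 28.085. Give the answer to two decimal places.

Formula mass = 0.44×24.305 + 1.56×55.845 + 2×28.085 + 6×15.999 = 249.976 g/mol, of which 95.994 g is O.
So O makes up 95.994/249.976 = 0.3840 of the mass, i.e. 38.40%.

38.40 mass %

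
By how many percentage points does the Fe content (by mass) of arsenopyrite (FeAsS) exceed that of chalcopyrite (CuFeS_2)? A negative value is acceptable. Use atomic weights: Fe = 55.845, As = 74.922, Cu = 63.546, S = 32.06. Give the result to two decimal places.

3.87 percentage points

First mineral: 55.845 g Fe in 162.827 g formula = 34.30 wt% Fe.
Second mineral: 55.845 g Fe in 183.511 g formula = 30.43 wt% Fe.
34.30% − 30.43% gives a difference of 3.87 percentage points.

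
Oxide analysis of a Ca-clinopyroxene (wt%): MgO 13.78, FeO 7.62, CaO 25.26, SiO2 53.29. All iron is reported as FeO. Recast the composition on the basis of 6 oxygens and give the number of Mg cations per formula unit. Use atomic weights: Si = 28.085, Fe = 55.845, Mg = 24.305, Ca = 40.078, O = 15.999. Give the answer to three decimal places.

0.768 Mg apfu

MgO (M=40.304): mol = 0.34190; Mg = 0.34190, O = 0.34190.
FeO (M=71.844): mol = 0.10606; Fe = 0.10606, O = 0.10606.
CaO (M=56.077): mol = 0.45045; Ca = 0.45045, O = 0.45045.
SiO2 (M=60.083): mol = 0.88694; Si = 0.88694, O = 1.77388.
ΣO = 2.67229; factor = 6/ΣO = 2.24527.
Mg apfu = 0.34190 × 2.24527 = 0.768.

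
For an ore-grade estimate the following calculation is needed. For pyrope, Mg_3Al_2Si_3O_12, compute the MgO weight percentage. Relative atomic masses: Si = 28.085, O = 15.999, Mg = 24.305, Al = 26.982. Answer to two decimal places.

29.99 wt%

M(Mg_3Al_2Si_3O_12) = 403.122 g/mol; M(MgO) = 40.304 g/mol.
Moles MgO per formula unit = 3 Mg ÷ 1 = 3.0000.
MgO fraction = (3.0000 × 40.304) / 403.122 = 120.912/403.122 = 0.2999.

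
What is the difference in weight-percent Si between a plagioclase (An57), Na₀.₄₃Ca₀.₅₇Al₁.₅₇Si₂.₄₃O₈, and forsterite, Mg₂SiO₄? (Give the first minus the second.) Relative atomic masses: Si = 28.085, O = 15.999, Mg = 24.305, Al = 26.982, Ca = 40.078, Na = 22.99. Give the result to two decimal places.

5.19 percentage points

First mineral: 68.247 g Si in 271.330 g formula = 25.15 wt% Si.
Second mineral: 28.085 g Si in 140.691 g formula = 19.96 wt% Si.
25.15% − 19.96% gives a difference of 5.19 percentage points.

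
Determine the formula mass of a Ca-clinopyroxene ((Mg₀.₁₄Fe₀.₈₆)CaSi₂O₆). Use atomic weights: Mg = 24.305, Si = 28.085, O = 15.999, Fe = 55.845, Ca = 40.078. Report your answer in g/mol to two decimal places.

Mg: 0.14 × 24.305 = 3.4027
Fe: 0.86 × 55.845 = 48.0267
Ca: 1 × 40.078 = 40.0780
Si: 2 × 28.085 = 56.1700
O: 6 × 15.999 = 95.9940
Summing the contributions gives the formula mass.

243.67 g/mol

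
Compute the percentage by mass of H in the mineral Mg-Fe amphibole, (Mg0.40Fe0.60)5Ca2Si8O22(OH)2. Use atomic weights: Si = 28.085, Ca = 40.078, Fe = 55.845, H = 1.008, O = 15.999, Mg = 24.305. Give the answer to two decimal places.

0.22 weight percent

Formula mass = 2*24.305 + 3*55.845 + 2*40.078 + 8*28.085 + 24*15.999 + 2*1.008 = 906.973 g/mol, of which 2.016 g is H.
So H makes up 2.016/906.973 = 0.0022 of the mass, i.e. 0.22%.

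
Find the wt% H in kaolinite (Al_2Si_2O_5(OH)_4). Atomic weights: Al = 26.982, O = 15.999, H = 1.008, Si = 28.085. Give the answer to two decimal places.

1.56 wt%

Formula mass = 2·26.982 + 2·28.085 + 9·15.999 + 4·1.008 = 258.157 g/mol, of which 4.032 g is H.
So H makes up 4.032/258.157 = 0.0156 of the mass, i.e. 1.56%.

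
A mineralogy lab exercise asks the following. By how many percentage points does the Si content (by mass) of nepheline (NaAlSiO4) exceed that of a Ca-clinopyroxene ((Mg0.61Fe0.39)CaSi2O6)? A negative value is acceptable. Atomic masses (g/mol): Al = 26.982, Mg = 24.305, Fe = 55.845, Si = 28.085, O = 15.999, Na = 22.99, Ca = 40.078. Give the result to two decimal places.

-4.77 percentage points

First mineral: 28.085 g Si in 142.053 g formula = 19.77 wt% Si.
Second mineral: 56.170 g Si in 228.848 g formula = 24.54 wt% Si.
19.77% − 24.54% gives a difference of -4.77 percentage points.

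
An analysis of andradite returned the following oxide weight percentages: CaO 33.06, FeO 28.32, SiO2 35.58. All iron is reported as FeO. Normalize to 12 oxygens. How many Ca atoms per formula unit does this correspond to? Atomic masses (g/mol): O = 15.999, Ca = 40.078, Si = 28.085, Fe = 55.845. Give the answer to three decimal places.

33.06 wt% CaO ÷ 56.077 g/mol = 0.58955 mol, giving 0.58955 Ca and 0.58955 O.
28.32 wt% FeO ÷ 71.844 g/mol = 0.39419 mol, giving 0.39419 Fe and 0.39419 O.
35.58 wt% SiO2 ÷ 60.083 g/mol = 0.59218 mol, giving 0.59218 Si and 1.18436 O.
Oxygen sums to 2.16810; scaling by 12/2.16810 = 5.53480 puts the formula on 12 O.
Ca: 0.58955 × 5.53480 = 3.263 atoms per formula unit.

3.263 Ca apfu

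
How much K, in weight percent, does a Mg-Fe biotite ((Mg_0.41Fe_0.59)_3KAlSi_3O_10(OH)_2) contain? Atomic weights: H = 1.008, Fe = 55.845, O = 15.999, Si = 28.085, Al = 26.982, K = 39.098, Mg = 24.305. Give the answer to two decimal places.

M((Mg_0.41Fe_0.59)_3KAlSi_3O_10(OH)_2) = 473.080 g/mol.
K contributes 1 × 39.098 = 39.098 g per mole.
39.098/473.080 = 0.0826 → 8.26%.

8.26 weight percent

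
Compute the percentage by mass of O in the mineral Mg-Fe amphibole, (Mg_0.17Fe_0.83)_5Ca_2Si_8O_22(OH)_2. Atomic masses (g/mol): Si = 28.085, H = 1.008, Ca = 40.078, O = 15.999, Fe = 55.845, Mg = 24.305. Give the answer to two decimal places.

40.71 wt%

Molar mass of (Mg_0.17Fe_0.83)_5Ca_2Si_8O_22(OH)_2: 0.85·24.305 + 4.15·55.845 + 2·40.078 + 8·28.085 + 24·15.999 + 2·1.008 = 943.244 g/mol.
Mass of O per formula unit: 24 × 15.999 = 383.976 g.
Weight fraction O = 383.976 / 943.244 = 0.4071.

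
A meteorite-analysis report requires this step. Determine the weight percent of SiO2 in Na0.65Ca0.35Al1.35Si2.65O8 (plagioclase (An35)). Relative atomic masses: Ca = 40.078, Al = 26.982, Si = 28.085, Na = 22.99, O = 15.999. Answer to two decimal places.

59.45 wt%

M(Na0.65Ca0.35Al1.35Si2.65O8) = 267.814 g/mol; M(SiO2) = 60.083 g/mol.
Moles SiO2 per formula unit = 2.65 Si ÷ 1 = 2.6500.
SiO2 fraction = (2.6500 × 60.083) / 267.814 = 159.220/267.814 = 0.5945.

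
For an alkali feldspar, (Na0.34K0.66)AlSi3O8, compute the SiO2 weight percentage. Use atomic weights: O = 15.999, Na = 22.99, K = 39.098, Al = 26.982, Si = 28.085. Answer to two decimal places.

66.06 wt%

M((Na0.34K0.66)AlSi3O8) = 272.850 g/mol; M(SiO2) = 60.083 g/mol.
Moles SiO2 per formula unit = 3 Si ÷ 1 = 3.0000.
SiO2 fraction = (3.0000 × 60.083) / 272.850 = 180.249/272.850 = 0.6606.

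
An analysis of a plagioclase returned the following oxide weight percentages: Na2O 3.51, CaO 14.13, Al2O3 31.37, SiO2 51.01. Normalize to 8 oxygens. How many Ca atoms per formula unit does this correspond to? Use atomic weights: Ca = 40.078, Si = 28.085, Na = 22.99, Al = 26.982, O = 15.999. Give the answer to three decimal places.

Na2O (M=61.979): mol = 0.05663; Na = 0.11326, O = 0.05663.
CaO (M=56.077): mol = 0.25197; Ca = 0.25197, O = 0.25197.
Al2O3 (M=101.961): mol = 0.30767; Al = 0.61534, O = 0.92301.
SiO2 (M=60.083): mol = 0.84899; Si = 0.84899, O = 1.69798.
ΣO = 2.92959; factor = 8/ΣO = 2.73076.
Ca apfu = 0.25197 × 2.73076 = 0.688.

0.688 Ca apfu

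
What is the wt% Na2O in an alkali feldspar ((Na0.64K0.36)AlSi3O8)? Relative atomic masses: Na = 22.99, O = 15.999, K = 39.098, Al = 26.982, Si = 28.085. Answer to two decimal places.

7.40 wt%

Formula mass = 268.018 g/mol.
0.64 Na → 0.3200 mol Na2O per formula unit; M(Na2O) = 61.979, so Na2O mass = 19.833 g.
19.833/268.018 × 100 = 7.40 wt%.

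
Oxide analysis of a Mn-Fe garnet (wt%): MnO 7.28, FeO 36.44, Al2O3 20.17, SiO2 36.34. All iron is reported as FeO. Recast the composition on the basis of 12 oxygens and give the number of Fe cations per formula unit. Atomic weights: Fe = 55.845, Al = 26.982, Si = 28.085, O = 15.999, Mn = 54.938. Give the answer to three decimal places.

MnO (M=70.937): mol = 0.10263; Mn = 0.10263, O = 0.10263.
FeO (M=71.844): mol = 0.50721; Fe = 0.50721, O = 0.50721.
Al2O3 (M=101.961): mol = 0.19782; Al = 0.39564, O = 0.59346.
SiO2 (M=60.083): mol = 0.60483; Si = 0.60483, O = 1.20966.
ΣO = 2.41296; factor = 12/ΣO = 4.97315.
Fe apfu = 0.50721 × 4.97315 = 2.522.

2.522 Fe apfu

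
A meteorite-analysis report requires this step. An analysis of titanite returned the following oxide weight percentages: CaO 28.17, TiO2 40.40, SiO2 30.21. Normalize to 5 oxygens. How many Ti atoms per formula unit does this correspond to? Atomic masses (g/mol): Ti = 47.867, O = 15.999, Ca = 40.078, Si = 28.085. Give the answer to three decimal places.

1.004 Ti apfu

CaO: 28.17/56.077 = 0.50234 mol → 0.50234 mol Ca, 0.50234 mol O.
TiO2: 40.40/79.865 = 0.50585 mol → 0.50585 mol Ti, 1.01170 mol O.
SiO2: 30.21/60.083 = 0.50280 mol → 0.50280 mol Si, 1.00560 mol O.
Total oxygen = 2.51964 mol. Normalization factor = 5/2.51964 = 1.98441.
Ti per 5 O = 0.50585 × 1.98441 = 1.004.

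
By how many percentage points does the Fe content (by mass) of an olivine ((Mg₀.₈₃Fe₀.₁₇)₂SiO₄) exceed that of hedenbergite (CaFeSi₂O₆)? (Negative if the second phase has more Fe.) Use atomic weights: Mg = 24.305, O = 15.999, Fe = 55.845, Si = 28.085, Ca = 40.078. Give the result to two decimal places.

Fe in (Mg₀.₈₃Fe₀.₁₇)₂SiO₄: molar mass 151.415 g/mol; 0.34×55.845 = 18.987 g → 12.54 wt%.
Fe in CaFeSi₂O₆: molar mass 248.087 g/mol; 1×55.845 = 55.845 g → 22.51 wt%.
Difference = 12.54 − 22.51 = -9.97 percentage points.

-9.97 percentage points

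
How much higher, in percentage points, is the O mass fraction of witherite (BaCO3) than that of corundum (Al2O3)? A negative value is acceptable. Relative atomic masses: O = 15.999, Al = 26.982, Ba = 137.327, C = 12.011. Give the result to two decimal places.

-22.75 percentage points

First mineral: 47.997 g O in 197.335 g formula = 24.32 wt% O.
Second mineral: 47.997 g O in 101.961 g formula = 47.07 wt% O.
24.32% − 47.07% gives a difference of -22.75 percentage points.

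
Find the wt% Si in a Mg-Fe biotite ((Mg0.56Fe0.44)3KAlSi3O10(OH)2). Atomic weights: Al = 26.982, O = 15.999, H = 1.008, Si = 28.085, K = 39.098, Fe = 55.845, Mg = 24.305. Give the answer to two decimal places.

Molar mass of (Mg0.56Fe0.44)3KAlSi3O10(OH)2: 1.68·24.305 + 1.32·55.845 + 1·39.098 + 1·26.982 + 3·28.085 + 12·15.999 + 2·1.008 = 458.887 g/mol.
Mass of Si per formula unit: 3 × 28.085 = 84.255 g.
Weight fraction Si = 84.255 / 458.887 = 0.1836.

18.36 mass %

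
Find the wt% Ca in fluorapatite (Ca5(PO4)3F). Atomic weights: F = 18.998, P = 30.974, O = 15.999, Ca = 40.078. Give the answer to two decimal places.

39.74 weight percent

Formula mass = 5*40.078 + 3*30.974 + 12*15.999 + 1*18.998 = 504.298 g/mol, of which 200.390 g is Ca.
So Ca makes up 200.390/504.298 = 0.3974 of the mass, i.e. 39.74%.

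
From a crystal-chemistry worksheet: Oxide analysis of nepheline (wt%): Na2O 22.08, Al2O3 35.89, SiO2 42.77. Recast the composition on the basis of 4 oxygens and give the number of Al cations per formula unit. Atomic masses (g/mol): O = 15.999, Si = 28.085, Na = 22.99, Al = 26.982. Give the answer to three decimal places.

22.08 wt% Na2O ÷ 61.979 g/mol = 0.35625 mol, giving 0.71250 Na and 0.35625 O.
35.89 wt% Al2O3 ÷ 101.961 g/mol = 0.35200 mol, giving 0.70400 Al and 1.05600 O.
42.77 wt% SiO2 ÷ 60.083 g/mol = 0.71185 mol, giving 0.71185 Si and 1.42370 O.
Oxygen sums to 2.83595; scaling by 4/2.83595 = 1.41046 puts the formula on 4 O.
Al: 0.70400 × 1.41046 = 0.993 atoms per formula unit.

0.993 Al apfu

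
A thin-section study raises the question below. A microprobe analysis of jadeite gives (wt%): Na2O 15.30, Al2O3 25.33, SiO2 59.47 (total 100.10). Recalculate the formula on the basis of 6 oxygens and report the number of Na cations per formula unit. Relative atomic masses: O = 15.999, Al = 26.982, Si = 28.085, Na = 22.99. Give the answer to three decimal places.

Na2O (M=61.979): mol = 0.24686; Na = 0.49372, O = 0.24686.
Al2O3 (M=101.961): mol = 0.24843; Al = 0.49686, O = 0.74529.
SiO2 (M=60.083): mol = 0.98980; Si = 0.98980, O = 1.97960.
ΣO = 2.97175; factor = 6/ΣO = 2.01901.
Na apfu = 0.49372 × 2.01901 = 0.997.

0.997 Na apfu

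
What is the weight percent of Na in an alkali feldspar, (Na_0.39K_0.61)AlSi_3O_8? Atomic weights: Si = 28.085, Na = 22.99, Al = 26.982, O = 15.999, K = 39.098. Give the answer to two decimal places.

Molar mass of (Na_0.39K_0.61)AlSi_3O_8: 0.39·22.99 + 0.61·39.098 + 1·26.982 + 3·28.085 + 8·15.999 = 272.045 g/mol.
Mass of Na per formula unit: 0.39 × 22.99 = 8.966 g.
Weight fraction Na = 8.966 / 272.045 = 0.0330.

3.30 wt%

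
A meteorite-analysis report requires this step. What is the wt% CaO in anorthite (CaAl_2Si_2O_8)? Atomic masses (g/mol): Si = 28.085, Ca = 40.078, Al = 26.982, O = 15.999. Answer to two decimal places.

20.16 wt%

M(CaAl_2Si_2O_8) = 278.204 g/mol; M(CaO) = 56.077 g/mol.
Moles CaO per formula unit = 1 Ca ÷ 1 = 1.0000.
CaO fraction = (1.0000 × 56.077) / 278.204 = 56.077/278.204 = 0.2016.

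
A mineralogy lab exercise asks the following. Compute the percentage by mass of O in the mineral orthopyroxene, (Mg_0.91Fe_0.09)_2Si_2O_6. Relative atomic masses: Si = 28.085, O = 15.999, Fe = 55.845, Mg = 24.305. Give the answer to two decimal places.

M((Mg_0.91Fe_0.09)_2Si_2O_6) = 206.451 g/mol.
O contributes 6 × 15.999 = 95.994 g per mole.
95.994/206.451 = 0.4650 → 46.50%.

46.50 weight percent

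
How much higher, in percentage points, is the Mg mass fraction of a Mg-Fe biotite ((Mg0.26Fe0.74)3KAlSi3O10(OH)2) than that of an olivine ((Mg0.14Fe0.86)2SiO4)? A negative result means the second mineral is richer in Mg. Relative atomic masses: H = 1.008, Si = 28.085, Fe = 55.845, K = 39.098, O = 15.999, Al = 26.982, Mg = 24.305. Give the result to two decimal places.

Mg in (Mg0.26Fe0.74)3KAlSi3O10(OH)2: molar mass 487.273 g/mol; 0.78×24.305 = 18.958 g → 3.89 wt%.
Mg in (Mg0.14Fe0.86)2SiO4: molar mass 194.940 g/mol; 0.28×24.305 = 6.805 g → 3.49 wt%.
Difference = 3.89 − 3.49 = 0.40 percentage points.

0.40 percentage points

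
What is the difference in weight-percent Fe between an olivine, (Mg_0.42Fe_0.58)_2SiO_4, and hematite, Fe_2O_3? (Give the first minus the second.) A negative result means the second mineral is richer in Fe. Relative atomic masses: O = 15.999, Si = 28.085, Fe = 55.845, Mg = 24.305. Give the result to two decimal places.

Fe in (Mg_0.42Fe_0.58)_2SiO_4: molar mass 177.277 g/mol; 1.16×55.845 = 64.780 g → 36.54 wt%.
Fe in Fe_2O_3: molar mass 159.687 g/mol; 2×55.845 = 111.690 g → 69.94 wt%.
Difference = 36.54 − 69.94 = -33.40 percentage points.

-33.40 percentage points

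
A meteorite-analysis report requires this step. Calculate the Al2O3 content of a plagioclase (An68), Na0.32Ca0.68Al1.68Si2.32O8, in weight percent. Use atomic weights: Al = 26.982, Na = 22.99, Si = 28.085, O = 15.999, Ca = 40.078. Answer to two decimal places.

M(Na0.32Ca0.68Al1.68Si2.32O8) = 273.089 g/mol; M(Al2O3) = 101.961 g/mol.
Moles Al2O3 per formula unit = 1.68 Al ÷ 2 = 0.8400.
Al2O3 fraction = (0.8400 × 101.961) / 273.089 = 85.647/273.089 = 0.3136.

31.36 wt%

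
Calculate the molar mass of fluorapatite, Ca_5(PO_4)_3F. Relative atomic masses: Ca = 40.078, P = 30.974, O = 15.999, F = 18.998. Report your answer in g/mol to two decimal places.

504.30 g/mol

The formula mass is the sum 5(40.078) + 3(30.974) + 12(15.999) + 1(18.998).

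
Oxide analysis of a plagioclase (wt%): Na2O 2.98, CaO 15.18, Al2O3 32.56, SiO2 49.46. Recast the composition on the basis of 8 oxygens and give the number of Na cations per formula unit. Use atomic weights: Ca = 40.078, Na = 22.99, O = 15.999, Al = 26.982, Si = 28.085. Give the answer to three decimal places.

Na2O: 2.98/61.979 = 0.04808 mol → 0.09616 mol Na, 0.04808 mol O.
CaO: 15.18/56.077 = 0.27070 mol → 0.27070 mol Ca, 0.27070 mol O.
Al2O3: 32.56/101.961 = 0.31934 mol → 0.63868 mol Al, 0.95802 mol O.
SiO2: 49.46/60.083 = 0.82319 mol → 0.82319 mol Si, 1.64638 mol O.
Total oxygen = 2.92318 mol. Normalization factor = 8/2.92318 = 2.73675.
Na per 8 O = 0.09616 × 2.73675 = 0.263.

0.263 Na apfu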